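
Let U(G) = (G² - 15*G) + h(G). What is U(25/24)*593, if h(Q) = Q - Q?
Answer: -4966375/576 ≈ -8622.2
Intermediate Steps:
h(Q) = 0
U(G) = G² - 15*G (U(G) = (G² - 15*G) + 0 = G² - 15*G)
U(25/24)*593 = ((25/24)*(-15 + 25/24))*593 = ((25*(1/24))*(-15 + 25*(1/24)))*593 = (25*(-15 + 25/24)/24)*593 = ((25/24)*(-335/24))*593 = -8375/576*593 = -4966375/576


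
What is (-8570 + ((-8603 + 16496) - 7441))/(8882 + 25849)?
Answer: -902/3859 ≈ -0.23374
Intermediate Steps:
(-8570 + ((-8603 + 16496) - 7441))/(8882 + 25849) = (-8570 + (7893 - 7441))/34731 = (-8570 + 452)*(1/34731) = -8118*1/34731 = -902/3859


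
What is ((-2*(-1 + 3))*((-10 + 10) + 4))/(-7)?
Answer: 16/7 ≈ 2.2857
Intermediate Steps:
((-2*(-1 + 3))*((-10 + 10) + 4))/(-7) = ((-2*2)*(0 + 4))*(-⅐) = -4*4*(-⅐) = -16*(-⅐) = 16/7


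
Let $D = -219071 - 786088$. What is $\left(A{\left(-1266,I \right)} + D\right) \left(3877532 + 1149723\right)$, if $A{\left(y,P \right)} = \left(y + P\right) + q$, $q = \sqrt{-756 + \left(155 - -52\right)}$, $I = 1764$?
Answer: $-5050687035555 + 15081765 i \sqrt{61} \approx -5.0507 \cdot 10^{12} + 1.1779 \cdot 10^{8} i$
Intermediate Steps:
$D = -1005159$
$q = 3 i \sqrt{61}$ ($q = \sqrt{-756 + \left(155 + 52\right)} = \sqrt{-756 + 207} = \sqrt{-549} = 3 i \sqrt{61} \approx 23.431 i$)
$A{\left(y,P \right)} = P + y + 3 i \sqrt{61}$ ($A{\left(y,P \right)} = \left(y + P\right) + 3 i \sqrt{61} = \left(P + y\right) + 3 i \sqrt{61} = P + y + 3 i \sqrt{61}$)
$\left(A{\left(-1266,I \right)} + D\right) \left(3877532 + 1149723\right) = \left(\left(1764 - 1266 + 3 i \sqrt{61}\right) - 1005159\right) \left(3877532 + 1149723\right) = \left(\left(498 + 3 i \sqrt{61}\right) - 1005159\right) 5027255 = \left(-1004661 + 3 i \sqrt{61}\right) 5027255 = -5050687035555 + 15081765 i \sqrt{61}$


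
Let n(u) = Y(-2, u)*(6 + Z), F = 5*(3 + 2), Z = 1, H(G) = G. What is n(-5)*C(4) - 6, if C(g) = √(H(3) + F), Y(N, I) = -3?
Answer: -6 - 42*√7 ≈ -117.12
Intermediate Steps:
F = 25 (F = 5*5 = 25)
n(u) = -21 (n(u) = -3*(6 + 1) = -3*7 = -21)
C(g) = 2*√7 (C(g) = √(3 + 25) = √28 = 2*√7)
n(-5)*C(4) - 6 = -42*√7 - 6 = -6 - 42*√7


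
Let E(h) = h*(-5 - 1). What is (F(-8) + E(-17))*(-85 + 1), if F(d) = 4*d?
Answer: -5880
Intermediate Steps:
E(h) = -6*h (E(h) = h*(-6) = -6*h)
(F(-8) + E(-17))*(-85 + 1) = (4*(-8) - 6*(-17))*(-85 + 1) = (-32 + 102)*(-84) = 70*(-84) = -5880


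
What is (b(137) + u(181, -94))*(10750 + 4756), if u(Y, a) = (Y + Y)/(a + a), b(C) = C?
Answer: 98439841/47 ≈ 2.0945e+6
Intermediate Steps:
u(Y, a) = Y/a (u(Y, a) = (2*Y)/((2*a)) = (2*Y)*(1/(2*a)) = Y/a)
(b(137) + u(181, -94))*(10750 + 4756) = (137 + 181/(-94))*(10750 + 4756) = (137 + 181*(-1/94))*15506 = (137 - 181/94)*15506 = (12697/94)*15506 = 98439841/47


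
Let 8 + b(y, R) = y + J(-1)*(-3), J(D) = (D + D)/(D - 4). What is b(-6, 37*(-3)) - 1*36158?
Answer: -180866/5 ≈ -36173.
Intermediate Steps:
J(D) = 2*D/(-4 + D) (J(D) = (2*D)/(-4 + D) = 2*D/(-4 + D))
b(y, R) = -46/5 + y (b(y, R) = -8 + (y + (2*(-1)/(-4 - 1))*(-3)) = -8 + (y + (2*(-1)/(-5))*(-3)) = -8 + (y + (2*(-1)*(-1/5))*(-3)) = -8 + (y + (2/5)*(-3)) = -8 + (y - 6/5) = -8 + (-6/5 + y) = -46/5 + y)
b(-6, 37*(-3)) - 1*36158 = (-46/5 - 6) - 1*36158 = -76/5 - 36158 = -180866/5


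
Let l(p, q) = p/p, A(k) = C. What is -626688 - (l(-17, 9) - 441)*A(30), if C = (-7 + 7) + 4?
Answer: -624928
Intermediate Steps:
C = 4 (C = 0 + 4 = 4)
A(k) = 4
l(p, q) = 1
-626688 - (l(-17, 9) - 441)*A(30) = -626688 - (1 - 441)*4 = -626688 - (-440)*4 = -626688 - 1*(-1760) = -626688 + 1760 = -624928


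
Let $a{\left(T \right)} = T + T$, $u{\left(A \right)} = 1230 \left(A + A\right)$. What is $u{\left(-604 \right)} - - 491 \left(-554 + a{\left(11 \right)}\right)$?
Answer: $-1747052$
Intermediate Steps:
$u{\left(A \right)} = 2460 A$ ($u{\left(A \right)} = 1230 \cdot 2 A = 2460 A$)
$a{\left(T \right)} = 2 T$
$u{\left(-604 \right)} - - 491 \left(-554 + a{\left(11 \right)}\right) = 2460 \left(-604\right) - - 491 \left(-554 + 2 \cdot 11\right) = -1485840 - - 491 \left(-554 + 22\right) = -1485840 - \left(-491\right) \left(-532\right) = -1485840 - 261212 = -1747052$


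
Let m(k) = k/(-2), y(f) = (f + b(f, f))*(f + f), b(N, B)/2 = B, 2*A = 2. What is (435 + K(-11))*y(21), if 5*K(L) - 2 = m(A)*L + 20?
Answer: 1165563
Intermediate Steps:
A = 1 (A = (½)*2 = 1)
b(N, B) = 2*B
y(f) = 6*f² (y(f) = (f + 2*f)*(f + f) = (3*f)*(2*f) = 6*f²)
m(k) = -k/2 (m(k) = k*(-½) = -k/2)
K(L) = 22/5 - L/10 (K(L) = ⅖ + ((-½*1)*L + 20)/5 = ⅖ + (-L/2 + 20)/5 = ⅖ + (20 - L/2)/5 = ⅖ + (4 - L/10) = 22/5 - L/10)
(435 + K(-11))*y(21) = (435 + (22/5 - ⅒*(-11)))*(6*21²) = (435 + (22/5 + 11/10))*(6*441) = (435 + 11/2)*2646 = (881/2)*2646 = 1165563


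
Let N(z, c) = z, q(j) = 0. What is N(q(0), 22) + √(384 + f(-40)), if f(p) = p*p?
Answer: 8*√31 ≈ 44.542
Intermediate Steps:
f(p) = p²
N(q(0), 22) + √(384 + f(-40)) = 0 + √(384 + (-40)²) = 0 + √(384 + 1600) = 0 + √1984 = 0 + 8*√31 = 8*√31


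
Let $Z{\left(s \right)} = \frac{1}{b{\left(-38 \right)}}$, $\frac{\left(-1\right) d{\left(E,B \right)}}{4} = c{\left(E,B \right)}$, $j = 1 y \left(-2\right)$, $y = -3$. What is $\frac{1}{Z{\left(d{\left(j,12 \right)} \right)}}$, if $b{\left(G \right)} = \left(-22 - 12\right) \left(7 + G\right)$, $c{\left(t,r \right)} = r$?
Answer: $1054$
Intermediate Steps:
$j = 6$ ($j = 1 \left(-3\right) \left(-2\right) = \left(-3\right) \left(-2\right) = 6$)
$d{\left(E,B \right)} = - 4 B$
$b{\left(G \right)} = -238 - 34 G$ ($b{\left(G \right)} = - 34 \left(7 + G\right) = -238 - 34 G$)
$Z{\left(s \right)} = \frac{1}{1054}$ ($Z{\left(s \right)} = \frac{1}{-238 - -1292} = \frac{1}{-238 + 1292} = \frac{1}{1054}$)
$\frac{1}{Z{\left(d{\left(j,12 \right)} \right)}} = \frac{1}{\frac{1}{1054}} = 1054$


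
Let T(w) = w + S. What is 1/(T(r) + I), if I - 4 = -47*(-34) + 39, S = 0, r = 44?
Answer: 1/1685 ≈ 0.00059347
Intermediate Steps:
T(w) = w (T(w) = w + 0 = w)
I = 1641 (I = 4 + (-47*(-34) + 39) = 4 + (1598 + 39) = 4 + 1637 = 1641)
1/(T(r) + I) = 1/(44 + 1641) = 1/1685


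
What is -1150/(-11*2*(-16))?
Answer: -575/176 ≈ -3.2670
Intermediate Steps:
-1150/(-11*2*(-16)) = -1150/((-22*(-16))) = -1150/352 = -1150*1/352 = -575/176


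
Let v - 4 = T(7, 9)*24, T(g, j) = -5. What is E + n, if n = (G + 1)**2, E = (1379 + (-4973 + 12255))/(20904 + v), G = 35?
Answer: 26949909/20788 ≈ 1296.4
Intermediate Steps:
v = -116 (v = 4 - 5*24 = 4 - 120 = -116)
E = 8661/20788 (E = (1379 + (-4973 + 12255))/(20904 - 116) = (1379 + 7282)/20788 = 8661*(1/20788) = 8661/20788 ≈ 0.41663)
n = 1296 (n = (35 + 1)**2 = 36**2 = 1296)
E + n = 8661/20788 + 1296 = 26949909/20788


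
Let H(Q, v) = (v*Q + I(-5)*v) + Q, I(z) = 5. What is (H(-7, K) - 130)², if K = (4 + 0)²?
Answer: 28561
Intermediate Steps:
K = 16 (K = 4² = 16)
H(Q, v) = Q + 5*v + Q*v (H(Q, v) = (v*Q + 5*v) + Q = (Q*v + 5*v) + Q = (5*v + Q*v) + Q = Q + 5*v + Q*v)
(H(-7, K) - 130)² = ((-7 + 5*16 - 7*16) - 130)² = ((-7 + 80 - 112) - 130)² = (-39 - 130)² = (-169)² = 28561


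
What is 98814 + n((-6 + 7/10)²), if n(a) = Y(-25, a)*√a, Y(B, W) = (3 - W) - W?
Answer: 49266073/500 ≈ 98532.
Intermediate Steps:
Y(B, W) = 3 - 2*W
n(a) = √a*(3 - 2*a) (n(a) = (3 - 2*a)*√a = √a*(3 - 2*a))
98814 + n((-6 + 7/10)²) = 98814 + √((-6 + 7/10)²)*(3 - 2*(-6 + 7/10)²) = 98814 + √((-53/10)²)*(3 - 2*(-53/10)²) = 98814 + √(2809/100)*(3 - 2*2809/100) = 98814 + 53*(3 - 2809/50)/10 = 98814 + (53/10)*(-2659/50) = 98814 - 140927/500 = 49266073/500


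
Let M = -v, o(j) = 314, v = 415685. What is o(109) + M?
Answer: -415371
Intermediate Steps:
M = -415685 (M = -1*415685 = -415685)
o(109) + M = 314 - 415685 = -415371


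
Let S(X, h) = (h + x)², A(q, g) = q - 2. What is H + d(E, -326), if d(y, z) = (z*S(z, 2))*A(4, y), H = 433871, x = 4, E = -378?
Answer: 410399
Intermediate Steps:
A(q, g) = -2 + q
S(X, h) = (4 + h)² (S(X, h) = (h + 4)² = (4 + h)²)
d(y, z) = 72*z (d(y, z) = (z*(4 + 2)²)*(-2 + 4) = (z*6²)*2 = (z*36)*2 = (36*z)*2 = 72*z)
H + d(E, -326) = 433871 + 72*(-326) = 433871 - 23472 = 410399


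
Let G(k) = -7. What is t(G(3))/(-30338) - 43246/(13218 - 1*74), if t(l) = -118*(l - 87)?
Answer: -364447599/99690668 ≈ -3.6558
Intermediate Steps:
t(l) = 10266 - 118*l (t(l) = -118*(-87 + l) = 10266 - 118*l)
t(G(3))/(-30338) - 43246/(13218 - 1*74) = (10266 - 118*(-7))/(-30338) - 43246/(13218 - 1*74) = (10266 + 826)*(-1/30338) - 43246/(13218 - 74) = 11092*(-1/30338) - 43246/13144 = -5546/15169 - 43246*1/13144 = -5546/15169 - 21623/6572 = -364447599/99690668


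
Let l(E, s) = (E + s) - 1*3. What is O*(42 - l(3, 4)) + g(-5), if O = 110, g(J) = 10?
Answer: 4190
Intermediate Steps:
l(E, s) = -3 + E + s (l(E, s) = (E + s) - 3 = -3 + E + s)
O*(42 - l(3, 4)) + g(-5) = 110*(42 - (-3 + 3 + 4)) + 10 = 110*(42 - 1*4) + 10 = 110*(42 - 4) + 10 = 110*38 + 10 = 4180 + 10 = 4190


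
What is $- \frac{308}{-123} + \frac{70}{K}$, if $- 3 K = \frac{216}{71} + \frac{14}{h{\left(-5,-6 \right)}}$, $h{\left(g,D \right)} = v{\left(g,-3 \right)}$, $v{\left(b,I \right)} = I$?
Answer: $\frac{2804179}{21279} \approx 131.78$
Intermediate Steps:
$h{\left(g,D \right)} = -3$
$K = \frac{346}{639}$ ($K = - \frac{\frac{216}{71} + \frac{14}{-3}}{3} = - \frac{216 \cdot \frac{1}{71} + 14 \left(- \frac{1}{3}\right)}{3} = - \frac{\frac{216}{71} - \frac{14}{3}}{3} = \left(- \frac{1}{3}\right) \left(- \frac{346}{213}\right) = \frac{346}{639} \approx 0.54147$)
$- \frac{308}{-123} + \frac{70}{K} = - \frac{308}{-123} + \frac{70}{\frac{346}{639}} = \left(-308\right) \left(- \frac{1}{123}\right) + 70 \cdot \frac{639}{346} = \frac{308}{123} + \frac{22365}{173} = \frac{2804179}{21279}$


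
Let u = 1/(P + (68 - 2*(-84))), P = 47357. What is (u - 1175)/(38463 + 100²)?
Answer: -55921774/2306499559 ≈ -0.024245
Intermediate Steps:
u = 1/47593 (u = 1/(47357 + (68 - 2*(-84))) = 1/(47357 + (68 + 168)) = 1/(47357 + 236) = 1/47593 ≈ 2.1011e-5)
(u - 1175)/(38463 + 100²) = (1/47593 - 1175)/(38463 + 100²) = -55921774/(47593*(38463 + 10000)) = -55921774/47593/48463 = -55921774/47593*1/48463 = -55921774/2306499559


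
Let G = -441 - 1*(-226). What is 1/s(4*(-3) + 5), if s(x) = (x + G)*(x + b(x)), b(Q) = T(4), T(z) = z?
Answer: 1/666 ≈ 0.0015015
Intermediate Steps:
G = -215 (G = -441 + 226 = -215)
b(Q) = 4
s(x) = (-215 + x)*(4 + x) (s(x) = (x - 215)*(x + 4) = (-215 + x)*(4 + x))
1/s(4*(-3) + 5) = 1/(-860 + (4*(-3) + 5)² - 211*(4*(-3) + 5)) = 1/(-860 + (-12 + 5)² - 211*(-12 + 5)) = 1/(-860 + (-7)² - 211*(-7)) = 1/(-860 + 49 + 1477) = 1/666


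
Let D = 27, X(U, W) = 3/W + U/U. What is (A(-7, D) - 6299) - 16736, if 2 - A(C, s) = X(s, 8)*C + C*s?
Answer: -182675/8 ≈ -22834.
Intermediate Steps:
X(U, W) = 1 + 3/W (X(U, W) = 3/W + 1 = 1 + 3/W)
A(C, s) = 2 - 11*C/8 - C*s (A(C, s) = 2 - (((3 + 8)/8)*C + C*s) = 2 - (((⅛)*11)*C + C*s) = 2 - (11*C/8 + C*s) = 2 + (-11*C/8 - C*s) = 2 - 11*C/8 - C*s)
(A(-7, D) - 6299) - 16736 = ((2 - 11/8*(-7) - 1*(-7)*27) - 6299) - 16736 = ((2 + 77/8 + 189) - 6299) - 16736 = (1605/8 - 6299) - 16736 = -48787/8 - 16736 = -182675/8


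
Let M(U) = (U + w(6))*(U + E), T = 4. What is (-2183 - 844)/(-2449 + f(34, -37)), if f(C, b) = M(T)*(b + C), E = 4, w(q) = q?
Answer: 3027/2689 ≈ 1.1257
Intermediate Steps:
M(U) = (4 + U)*(6 + U) (M(U) = (U + 6)*(U + 4) = (6 + U)*(4 + U) = (4 + U)*(6 + U))
f(C, b) = 80*C + 80*b (f(C, b) = (24 + 4**2 + 10*4)*(b + C) = (24 + 16 + 40)*(C + b) = 80*(C + b) = 80*C + 80*b)
(-2183 - 844)/(-2449 + f(34, -37)) = (-2183 - 844)/(-2449 + (80*34 + 80*(-37))) = -3027/(-2449 + (2720 - 2960)) = -3027/(-2449 - 240) = -3027/(-2689) = -3027*(-1/2689) = 3027/2689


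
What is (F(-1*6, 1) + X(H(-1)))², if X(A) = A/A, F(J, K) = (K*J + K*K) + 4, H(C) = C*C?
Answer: 0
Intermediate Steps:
H(C) = C²
F(J, K) = 4 + K² + J*K (F(J, K) = (J*K + K²) + 4 = (K² + J*K) + 4 = 4 + K² + J*K)
X(A) = 1
(F(-1*6, 1) + X(H(-1)))² = ((4 + 1² - 1*6*1) + 1)² = ((4 + 1 - 6*1) + 1)² = ((4 + 1 - 6) + 1)² = (-1 + 1)² = 0² = 0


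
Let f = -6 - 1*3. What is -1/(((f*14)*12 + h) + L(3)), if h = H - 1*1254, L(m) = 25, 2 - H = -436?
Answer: 1/2303 ≈ 0.00043422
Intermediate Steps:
f = -9 (f = -6 - 3 = -9)
H = 438 (H = 2 - 1*(-436) = 2 + 436 = 438)
h = -816 (h = 438 - 1*1254 = 438 - 1254 = -816)
-1/(((f*14)*12 + h) + L(3)) = -1/((-9*14*12 - 816) + 25) = -1/((-126*12 - 816) + 25) = -1/((-1512 - 816) + 25) = -1/(-2328 + 25) = -1/(-2303) = -1*(-1/2303) = 1/2303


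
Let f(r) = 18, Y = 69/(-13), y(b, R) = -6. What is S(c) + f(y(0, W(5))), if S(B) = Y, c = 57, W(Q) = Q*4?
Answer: 165/13 ≈ 12.692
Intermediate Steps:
W(Q) = 4*Q
Y = -69/13 (Y = 69*(-1/13) = -69/13 ≈ -5.3077)
S(B) = -69/13
S(c) + f(y(0, W(5))) = -69/13 + 18 = 165/13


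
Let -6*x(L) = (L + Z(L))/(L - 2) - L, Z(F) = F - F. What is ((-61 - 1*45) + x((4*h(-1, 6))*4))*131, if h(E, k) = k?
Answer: -555178/47 ≈ -11812.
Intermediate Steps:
Z(F) = 0
x(L) = L/6 - L/(6*(-2 + L)) (x(L) = -((L + 0)/(L - 2) - L)/6 = -(L/(-2 + L) - L)/6 = -(-L + L/(-2 + L))/6 = L/6 - L/(6*(-2 + L)))
((-61 - 1*45) + x((4*h(-1, 6))*4))*131 = ((-61 - 1*45) + ((4*6)*4)*(-3 + (4*6)*4)/(6*(-2 + (4*6)*4)))*131 = ((-61 - 45) + (24*4)*(-3 + 24*4)/(6*(-2 + 24*4)))*131 = (-106 + (⅙)*96*(-3 + 96)/(-2 + 96))*131 = (-106 + (⅙)*96*93/94)*131 = (-106 + (⅙)*96*(1/94)*93)*131 = (-106 + 744/47)*131 = -4238/47*131 = -555178/47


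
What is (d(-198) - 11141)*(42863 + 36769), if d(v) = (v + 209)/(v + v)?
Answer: -887182324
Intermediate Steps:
d(v) = (209 + v)/(2*v) (d(v) = (209 + v)/((2*v)) = (209 + v)*(1/(2*v)) = (209 + v)/(2*v))
(d(-198) - 11141)*(42863 + 36769) = ((½)*(209 - 198)/(-198) - 11141)*(42863 + 36769) = ((½)*(-1/198)*11 - 11141)*79632 = (-1/36 - 11141)*79632 = -401077/36*79632 = -887182324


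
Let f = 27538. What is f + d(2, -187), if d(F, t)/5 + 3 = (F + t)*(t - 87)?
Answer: 280973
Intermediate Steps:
d(F, t) = -15 + 5*(-87 + t)*(F + t) (d(F, t) = -15 + 5*((F + t)*(t - 87)) = -15 + 5*((F + t)*(-87 + t)) = -15 + 5*((-87 + t)*(F + t)) = -15 + 5*(-87 + t)*(F + t))
f + d(2, -187) = 27538 + (-15 - 435*2 - 435*(-187) + 5*(-187)**2 + 5*2*(-187)) = 27538 + (-15 - 870 + 81345 + 5*34969 - 1870) = 27538 + (-15 - 870 + 81345 + 174845 - 1870) = 27538 + 253435 = 280973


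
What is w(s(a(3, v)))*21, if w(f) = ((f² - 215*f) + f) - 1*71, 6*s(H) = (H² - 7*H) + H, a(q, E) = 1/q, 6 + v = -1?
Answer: -72065/972 ≈ -74.141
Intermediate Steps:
v = -7 (v = -6 - 1 = -7)
s(H) = -H + H²/6 (s(H) = ((H² - 7*H) + H)/6 = (H² - 6*H)/6 = -H + H²/6)
w(f) = -71 + f² - 214*f (w(f) = (f² - 214*f) - 71 = -71 + f² - 214*f)
w(s(a(3, v)))*21 = (-71 + ((⅙)*(-6 + 1/3)/3)² - 107*(-6 + 1/3)/(3*3))*21 = (-71 + ((⅙)*(⅓)*(-6 + ⅓))² - 107*(-6 + ⅓)/(3*3))*21 = (-71 + ((⅙)*(⅓)*(-17/3))² - 107*(-17)/(3*3*3))*21 = (-71 + (-17/54)² - 214*(-17/54))*21 = (-71 + 289/2916 + 1819/27)*21 = -10295/2916*21 = -72065/972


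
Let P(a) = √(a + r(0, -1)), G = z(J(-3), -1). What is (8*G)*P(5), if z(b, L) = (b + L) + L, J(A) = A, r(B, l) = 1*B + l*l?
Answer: -40*√6 ≈ -97.980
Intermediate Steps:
r(B, l) = B + l²
z(b, L) = b + 2*L (z(b, L) = (L + b) + L = b + 2*L)
G = -5 (G = -3 + 2*(-1) = -3 - 2 = -5)
P(a) = √(1 + a) (P(a) = √(a + (0 + (-1)²)) = √(a + (0 + 1)) = √(a + 1) = √(1 + a))
(8*G)*P(5) = (8*(-5))*√(1 + 5) = -40*√6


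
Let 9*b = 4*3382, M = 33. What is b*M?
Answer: 148808/3 ≈ 49603.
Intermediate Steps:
b = 13528/9 (b = (4*3382)/9 = (⅑)*13528 = 13528/9 ≈ 1503.1)
b*M = (13528/9)*33 = 148808/3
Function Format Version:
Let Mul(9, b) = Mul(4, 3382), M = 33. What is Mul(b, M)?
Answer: Rational(148808, 3) ≈ 49603.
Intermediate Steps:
b = Rational(13528, 9) (b = Mul(Rational(1, 9), Mul(4, 3382)) = Mul(Rational(1, 9), 13528) = Rational(13528, 9) ≈ 1503.1)
Mul(b, M) = Mul(Rational(13528, 9), 33) = Rational(148808, 3)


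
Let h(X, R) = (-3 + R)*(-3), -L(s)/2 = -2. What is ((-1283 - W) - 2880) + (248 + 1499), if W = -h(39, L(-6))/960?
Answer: -773121/320 ≈ -2416.0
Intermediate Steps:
L(s) = 4 (L(s) = -2*(-2) = 4)
h(X, R) = 9 - 3*R
W = 1/320 (W = -(9 - 3*4)/960 = -(9 - 12)*(1/960) = -1*(-3)*(1/960) = 3*(1/960) = 1/320 ≈ 0.0031250)
((-1283 - W) - 2880) + (248 + 1499) = ((-1283 - 1*1/320) - 2880) + (248 + 1499) = ((-1283 - 1/320) - 2880) + 1747 = (-410561/320 - 2880) + 1747 = -1332161/320 + 1747 = -773121/320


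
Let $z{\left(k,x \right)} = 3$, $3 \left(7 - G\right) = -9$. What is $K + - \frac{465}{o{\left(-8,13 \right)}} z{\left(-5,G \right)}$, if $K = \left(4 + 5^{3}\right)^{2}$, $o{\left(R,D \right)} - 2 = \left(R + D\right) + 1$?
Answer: $\frac{131733}{8} \approx 16467.0$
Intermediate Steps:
$G = 10$ ($G = 7 - -3 = 7 + 3 = 10$)
$o{\left(R,D \right)} = 3 + D + R$ ($o{\left(R,D \right)} = 2 + \left(\left(R + D\right) + 1\right) = 2 + \left(\left(D + R\right) + 1\right) = 2 + \left(1 + D + R\right) = 3 + D + R$)
$K = 16641$ ($K = \left(4 + 125\right)^{2} = 129^{2} = 16641$)
$K + - \frac{465}{o{\left(-8,13 \right)}} z{\left(-5,G \right)} = 16641 + - \frac{465}{3 + 13 - 8} \cdot 3 = 16641 + - \frac{465}{8} \cdot 3 = 16641 + \left(-465\right) \frac{1}{8} \cdot 3 = 16641 - \frac{1395}{8} = \frac{131733}{8}$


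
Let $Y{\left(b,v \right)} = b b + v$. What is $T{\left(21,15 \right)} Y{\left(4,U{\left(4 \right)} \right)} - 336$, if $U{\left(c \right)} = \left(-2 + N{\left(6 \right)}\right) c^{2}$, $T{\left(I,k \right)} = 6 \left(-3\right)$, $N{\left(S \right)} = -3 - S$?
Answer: $2544$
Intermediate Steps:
$T{\left(I,k \right)} = -18$
$U{\left(c \right)} = - 11 c^{2}$ ($U{\left(c \right)} = \left(-2 - 9\right) c^{2} = - 11 c^{2}$)
$Y{\left(b,v \right)} = v + b^{2}$ ($Y{\left(b,v \right)} = b^{2} + v = v + b^{2}$)
$T{\left(21,15 \right)} Y{\left(4,U{\left(4 \right)} \right)} - 336 = - 18 \left(- 11 \cdot 4^{2} + 4^{2}\right) - 336 = - 18 \left(\left(-11\right) 16 + 16\right) - 336 = - 18 \left(-176 + 16\right) - 336 = \left(-18\right) \left(-160\right) - 336 = 2880 - 336 = 2544$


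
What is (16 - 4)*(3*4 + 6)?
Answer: 216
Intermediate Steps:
(16 - 4)*(3*4 + 6) = 12*(12 + 6) = 12*18 = 216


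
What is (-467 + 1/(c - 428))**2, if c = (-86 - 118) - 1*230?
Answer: 162050528025/743044 ≈ 2.1809e+5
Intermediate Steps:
c = -434 (c = -204 - 230 = -434)
(-467 + 1/(c - 428))**2 = (-467 + 1/(-434 - 428))**2 = (-467 + 1/(-862))**2 = (-467 - 1/862)**2 = (-402555/862)**2 = 162050528025/743044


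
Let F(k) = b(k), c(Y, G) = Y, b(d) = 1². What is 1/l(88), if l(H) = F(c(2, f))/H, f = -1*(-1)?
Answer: 88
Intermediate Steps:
f = 1
b(d) = 1
F(k) = 1
l(H) = 1/H
1/l(88) = 1/(1/88) = 88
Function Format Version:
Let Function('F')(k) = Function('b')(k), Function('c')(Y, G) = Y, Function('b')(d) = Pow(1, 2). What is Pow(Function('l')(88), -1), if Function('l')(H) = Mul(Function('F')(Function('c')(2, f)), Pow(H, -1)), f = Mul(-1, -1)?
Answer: 88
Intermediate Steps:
f = 1
Function('b')(d) = 1
Function('F')(k) = 1
Function('l')(H) = Pow(H, -1) (Function('l')(H) = Mul(1, Pow(H, -1)) = Pow(H, -1))
Pow(Function('l')(88), -1) = Pow(Pow(88, -1), -1) = Pow(Rational(1, 88), -1) = 88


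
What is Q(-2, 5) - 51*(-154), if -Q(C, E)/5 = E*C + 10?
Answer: 7854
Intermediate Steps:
Q(C, E) = -50 - 5*C*E (Q(C, E) = -5*(E*C + 10) = -5*(C*E + 10) = -5*(10 + C*E) = -50 - 5*C*E)
Q(-2, 5) - 51*(-154) = (-50 - 5*(-2)*5) - 51*(-154) = (-50 + 50) + 7854 = 0 + 7854 = 7854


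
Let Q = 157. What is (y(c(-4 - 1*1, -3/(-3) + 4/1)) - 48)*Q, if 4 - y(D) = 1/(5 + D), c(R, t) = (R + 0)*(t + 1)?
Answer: -172543/25 ≈ -6901.7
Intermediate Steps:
c(R, t) = R*(1 + t)
y(D) = 4 - 1/(5 + D)
(y(c(-4 - 1*1, -3/(-3) + 4/1)) - 48)*Q = ((19 + 4*((-4 - 1*1)*(1 + (-3/(-3) + 4/1))))/(5 + (-4 - 1*1)*(1 + (-3/(-3) + 4/1))) - 48)*157 = ((19 + 4*((-4 - 1)*(1 + (-3*(-1/3) + 4*1))))/(5 + (-4 - 1)*(1 + (-3*(-1/3) + 4*1))) - 48)*157 = ((19 + 4*(-5*(1 + (1 + 4))))/(5 - 5*(1 + (1 + 4))) - 48)*157 = ((19 + 4*(-5*(1 + 5)))/(5 - 5*(1 + 5)) - 48)*157 = ((19 + 4*(-5*6))/(5 - 5*6) - 48)*157 = ((19 + 4*(-30))/(5 - 30) - 48)*157 = ((19 - 120)/(-25) - 48)*157 = (-1/25*(-101) - 48)*157 = (101/25 - 48)*157 = -1099/25*157 = -172543/25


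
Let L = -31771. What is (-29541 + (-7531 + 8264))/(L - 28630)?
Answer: 28808/60401 ≈ 0.47695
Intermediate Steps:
(-29541 + (-7531 + 8264))/(L - 28630) = (-29541 + (-7531 + 8264))/(-31771 - 28630) = (-29541 + 733)/(-60401) = -28808*(-1/60401) = 28808/60401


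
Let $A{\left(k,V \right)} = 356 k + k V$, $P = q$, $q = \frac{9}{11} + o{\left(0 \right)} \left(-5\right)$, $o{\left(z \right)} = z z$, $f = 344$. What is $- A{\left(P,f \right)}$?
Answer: $- \frac{6300}{11} \approx -572.73$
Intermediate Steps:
$o{\left(z \right)} = z^{2}$
$q = \frac{9}{11}$ ($q = \frac{9}{11} + 0^{2} \left(-5\right) = 9 \cdot \frac{1}{11} + 0 \left(-5\right) = \frac{9}{11} + 0 = \frac{9}{11} \approx 0.81818$)
$P = \frac{9}{11} \approx 0.81818$
$A{\left(k,V \right)} = 356 k + V k$
$- A{\left(P,f \right)} = - \frac{9 \left(356 + 344\right)}{11} = - \frac{9 \cdot 700}{11} = \left(-1\right) \frac{6300}{11} = - \frac{6300}{11}$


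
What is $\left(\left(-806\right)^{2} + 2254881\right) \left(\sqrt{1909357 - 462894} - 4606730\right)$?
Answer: $-13380325599410 + 2904517 \sqrt{1446463} \approx -1.3377 \cdot 10^{13}$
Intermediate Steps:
$\left(\left(-806\right)^{2} + 2254881\right) \left(\sqrt{1909357 - 462894} - 4606730\right) = \left(649636 + 2254881\right) \left(\sqrt{1446463} - 4606730\right) = 2904517 \left(-4606730 + \sqrt{1446463}\right) = -13380325599410 + 2904517 \sqrt{1446463}$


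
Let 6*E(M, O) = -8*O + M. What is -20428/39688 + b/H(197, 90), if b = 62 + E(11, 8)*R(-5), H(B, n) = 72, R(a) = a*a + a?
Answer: -564535/267894 ≈ -2.1073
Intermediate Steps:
R(a) = a + a² (R(a) = a² + a = a + a²)
E(M, O) = -4*O/3 + M/6 (E(M, O) = (-8*O + M)/6 = (M - 8*O)/6 = -4*O/3 + M/6)
b = -344/3 (b = 62 + (-4/3*8 + (⅙)*11)*(-5*(1 - 5)) = 62 + (-32/3 + 11/6)*(-5*(-4)) = 62 - 53/6*20 = 62 - 530/3 = -344/3 ≈ -114.67)
-20428/39688 + b/H(197, 90) = -20428/39688 - 344/3/72 = -20428*1/39688 - 344/3*1/72 = -5107/9922 - 43/27 = -564535/267894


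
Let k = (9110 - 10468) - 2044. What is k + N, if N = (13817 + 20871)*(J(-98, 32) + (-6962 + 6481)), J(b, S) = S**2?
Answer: 18832182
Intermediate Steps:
N = 18835584 (N = (13817 + 20871)*(32**2 + (-6962 + 6481)) = 34688*(1024 - 481) = 34688*543 = 18835584)
k = -3402 (k = -1358 - 2044 = -3402)
k + N = -3402 + 18835584 = 18832182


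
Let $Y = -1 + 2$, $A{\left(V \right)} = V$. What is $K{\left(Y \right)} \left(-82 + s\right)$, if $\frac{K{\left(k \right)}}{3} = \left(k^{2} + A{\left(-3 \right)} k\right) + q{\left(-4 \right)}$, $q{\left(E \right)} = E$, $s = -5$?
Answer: $1566$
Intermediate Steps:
$Y = 1$
$K{\left(k \right)} = -12 - 9 k + 3 k^{2}$ ($K{\left(k \right)} = 3 \left(\left(k^{2} - 3 k\right) - 4\right) = 3 \left(-4 + k^{2} - 3 k\right) = -12 - 9 k + 3 k^{2}$)
$K{\left(Y \right)} \left(-82 + s\right) = \left(-12 - 9 + 3 \cdot 1^{2}\right) \left(-82 - 5\right) = \left(-12 - 9 + 3 \cdot 1\right) \left(-87\right) = \left(-12 - 9 + 3\right) \left(-87\right) = \left(-18\right) \left(-87\right) = 1566$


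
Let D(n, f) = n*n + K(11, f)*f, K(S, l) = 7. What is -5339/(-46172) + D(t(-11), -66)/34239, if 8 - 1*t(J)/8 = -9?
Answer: 1015467869/1580883108 ≈ 0.64234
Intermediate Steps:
t(J) = 136 (t(J) = 64 - 8*(-9) = 64 + 72 = 136)
D(n, f) = n² + 7*f (D(n, f) = n*n + 7*f = n² + 7*f)
-5339/(-46172) + D(t(-11), -66)/34239 = -5339/(-46172) + (136² + 7*(-66))/34239 = -5339*(-1/46172) + (18496 - 462)*(1/34239) = 5339/46172 + 18034*(1/34239) = 5339/46172 + 18034/34239 = 1015467869/1580883108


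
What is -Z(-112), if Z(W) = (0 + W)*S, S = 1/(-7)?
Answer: -16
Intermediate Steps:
S = -1/7 ≈ -0.14286
Z(W) = -W/7 (Z(W) = (0 + W)*(-1/7) = W*(-1/7) = -W/7)
-Z(-112) = -(-1)*(-112)/7 = -1*16 = -16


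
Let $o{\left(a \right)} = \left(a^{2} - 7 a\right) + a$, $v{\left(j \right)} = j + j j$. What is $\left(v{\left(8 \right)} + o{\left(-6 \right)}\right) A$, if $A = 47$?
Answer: $6768$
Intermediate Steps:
$v{\left(j \right)} = j + j^{2}$
$o{\left(a \right)} = a^{2} - 6 a$
$\left(v{\left(8 \right)} + o{\left(-6 \right)}\right) A = \left(8 \left(1 + 8\right) - 6 \left(-6 - 6\right)\right) 47 = \left(8 \cdot 9 - -72\right) 47 = \left(72 + 72\right) 47 = 144 \cdot 47 = 6768$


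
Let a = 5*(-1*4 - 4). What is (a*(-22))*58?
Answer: 51040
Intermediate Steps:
a = -40 (a = 5*(-4 - 4) = 5*(-8) = -40)
(a*(-22))*58 = -40*(-22)*58 = 880*58 = 51040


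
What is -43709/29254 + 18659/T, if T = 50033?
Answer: -1641042011/1463665382 ≈ -1.1212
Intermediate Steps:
-43709/29254 + 18659/T = -43709/29254 + 18659/50033 = -1641042011/1463665382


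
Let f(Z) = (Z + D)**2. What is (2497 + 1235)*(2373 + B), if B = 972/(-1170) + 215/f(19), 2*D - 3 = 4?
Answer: 15539683508/1755 ≈ 8.8545e+6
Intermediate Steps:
D = 7/2 (D = 3/2 + (1/2)*4 = 3/2 + 2 = 7/2 ≈ 3.5000)
f(Z) = (7/2 + Z)**2 (f(Z) = (Z + 7/2)**2 = (7/2 + Z)**2)
B = -2138/5265 (B = 972/(-1170) + 215/(((7 + 2*19)**2/4)) = 972*(-1/1170) + 215/(((7 + 38)**2/4)) = -54/65 + 215/(((1/4)*45**2)) = -54/65 + 215/(((1/4)*2025)) = -54/65 + 215/(2025/4) = -54/65 + 215*(4/2025) = -54/65 + 172/405 = -2138/5265 ≈ -0.40608)
(2497 + 1235)*(2373 + B) = (2497 + 1235)*(2373 - 2138/5265) = 3732*(12491707/5265) = 15539683508/1755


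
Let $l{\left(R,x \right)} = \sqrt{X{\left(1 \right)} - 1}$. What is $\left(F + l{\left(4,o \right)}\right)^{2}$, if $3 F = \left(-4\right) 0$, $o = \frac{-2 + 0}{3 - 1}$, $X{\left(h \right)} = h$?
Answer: $0$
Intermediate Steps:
$o = -1$ ($o = - \frac{2}{2} = \left(-2\right) \frac{1}{2} = -1$)
$l{\left(R,x \right)} = 0$ ($l{\left(R,x \right)} = \sqrt{1 - 1} = \sqrt{0} = 0$)
$F = 0$ ($F = \frac{\left(-4\right) 0}{3} = \frac{1}{3} \cdot 0 = 0$)
$\left(F + l{\left(4,o \right)}\right)^{2} = \left(0 + 0\right)^{2} = 0^{2} = 0$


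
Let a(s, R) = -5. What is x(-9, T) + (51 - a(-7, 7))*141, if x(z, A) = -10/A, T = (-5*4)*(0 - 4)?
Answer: 63167/8 ≈ 7895.9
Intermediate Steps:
T = 80 (T = -20*(-4) = 80)
x(-9, T) + (51 - a(-7, 7))*141 = -10/80 + (51 - 1*(-5))*141 = -10*1/80 + (51 + 5)*141 = -⅛ + 56*141 = -⅛ + 7896 = 63167/8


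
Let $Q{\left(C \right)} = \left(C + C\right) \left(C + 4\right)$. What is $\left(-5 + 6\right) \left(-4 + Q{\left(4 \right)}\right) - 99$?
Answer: $-39$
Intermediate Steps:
$Q{\left(C \right)} = 2 C \left(4 + C\right)$
$\left(-5 + 6\right) \left(-4 + Q{\left(4 \right)}\right) - 99 = \left(-5 + 6\right) \left(-4 + 2 \cdot 4 \left(4 + 4\right)\right) - 99 = 1 \left(-4 + 2 \cdot 4 \cdot 8\right) - 99 = 1 \left(-4 + 64\right) - 99 = 1 \cdot 60 - 99 = 60 - 99 = -39$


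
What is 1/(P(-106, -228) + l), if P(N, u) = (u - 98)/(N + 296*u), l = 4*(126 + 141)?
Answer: 33797/36095359 ≈ 0.00093633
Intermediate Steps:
l = 1068 (l = 4*267 = 1068)
P(N, u) = (-98 + u)/(N + 296*u)
1/(P(-106, -228) + l) = 1/((-98 - 228)/(-106 + 296*(-228)) + 1068) = 1/(-326/(-106 - 67488) + 1068) = 1/(-326/(-67594) + 1068) = 1/(-1/67594*(-326) + 1068) = 1/(163/33797 + 1068) = 1/(36095359/33797) = 33797/36095359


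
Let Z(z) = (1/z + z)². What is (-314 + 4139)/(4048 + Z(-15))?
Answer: 860625/961876 ≈ 0.89474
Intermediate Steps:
Z(z) = (z + 1/z)²
(-314 + 4139)/(4048 + Z(-15)) = (-314 + 4139)/(4048 + (1 + (-15)²)²/(-15)²) = 3825/(4048 + (1 + 225)²/225) = 3825/(4048 + (1/225)*226²) = 3825/(4048 + (1/225)*51076) = 3825/(4048 + 51076/225) = 3825/(961876/225) = 3825*(225/961876) = 860625/961876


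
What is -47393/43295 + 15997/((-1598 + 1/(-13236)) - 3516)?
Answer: -2475020607361/586118228395 ≈ -4.2227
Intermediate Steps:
-47393/43295 + 15997/((-1598 + 1/(-13236)) - 3516) = -47393*1/43295 + 15997/((-1598 - 1/13236) - 3516) = -47393/43295 + 15997/(-21151129/13236 - 3516) = -47393/43295 + 15997/(-67688905/13236) = -47393/43295 + 15997*(-13236/67688905) = -47393/43295 - 211736292/67688905 = -2475020607361/586118228395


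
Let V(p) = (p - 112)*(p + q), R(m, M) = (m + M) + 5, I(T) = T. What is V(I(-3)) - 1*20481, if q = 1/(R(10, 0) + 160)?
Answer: -704783/35 ≈ -20137.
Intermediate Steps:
R(m, M) = 5 + M + m (R(m, M) = (M + m) + 5 = 5 + M + m)
q = 1/175 (q = 1/((5 + 0 + 10) + 160) = 1/(15 + 160) = 1/175 ≈ 0.0057143)
V(p) = (-112 + p)*(1/175 + p) (V(p) = (p - 112)*(p + 1/175) = (-112 + p)*(1/175 + p))
V(I(-3)) - 1*20481 = (-16/25 + (-3)² - 19599/175*(-3)) - 1*20481 = (-16/25 + 9 + 58797/175) - 20481 = 12052/35 - 20481 = -704783/35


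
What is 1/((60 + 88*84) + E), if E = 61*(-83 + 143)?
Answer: 1/11112 ≈ 8.9993e-5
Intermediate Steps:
E = 3660 (E = 61*60 = 3660)
1/((60 + 88*84) + E) = 1/((60 + 88*84) + 3660) = 1/((60 + 7392) + 3660) = 1/(7452 + 3660) = 1/11112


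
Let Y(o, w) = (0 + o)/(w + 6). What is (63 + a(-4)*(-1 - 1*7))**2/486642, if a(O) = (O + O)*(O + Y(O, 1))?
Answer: 2582449/23845458 ≈ 0.10830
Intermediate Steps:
Y(o, w) = o/(6 + w)
a(O) = 16*O**2/7 (a(O) = (O + O)*(O + O/(6 + 1)) = (2*O)*(O + O/7) = (2*O)*(8*O/7) = 16*O**2/7)
(63 + a(-4)*(-1 - 1*7))**2/486642 = (63 + ((16/7)*(-4)**2)*(-1 - 1*7))**2/486642 = (63 + ((16/7)*16)*(-1 - 7))**2*(1/486642) = (63 + (256/7)*(-8))**2*(1/486642) = (63 - 2048/7)**2*(1/486642) = (-1607/7)**2*(1/486642) = (2582449/49)*(1/486642) = 2582449/23845458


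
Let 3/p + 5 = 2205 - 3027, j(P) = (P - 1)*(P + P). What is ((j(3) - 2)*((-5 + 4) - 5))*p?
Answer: 180/827 ≈ 0.21765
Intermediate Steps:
j(P) = 2*P*(-1 + P) (j(P) = (-1 + P)*(2*P) = 2*P*(-1 + P))
p = -3/827 (p = 3/(-5 + (2205 - 3027)) = 3/(-5 - 822) = 3/(-827) = 3*(-1/827) = -3/827 ≈ -0.0036276)
((j(3) - 2)*((-5 + 4) - 5))*p = ((2*3*(-1 + 3) - 2)*((-5 + 4) - 5))*(-3/827) = ((2*3*2 - 2)*(-1 - 5))*(-3/827) = ((12 - 2)*(-6))*(-3/827) = (10*(-6))*(-3/827) = -60*(-3/827) = 180/827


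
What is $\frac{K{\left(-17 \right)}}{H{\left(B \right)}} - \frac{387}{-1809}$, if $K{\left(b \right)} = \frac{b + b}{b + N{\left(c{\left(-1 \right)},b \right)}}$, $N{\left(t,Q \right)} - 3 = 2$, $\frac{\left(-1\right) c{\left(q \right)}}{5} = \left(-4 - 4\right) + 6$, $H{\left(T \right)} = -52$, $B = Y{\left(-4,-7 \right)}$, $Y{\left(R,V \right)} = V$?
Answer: $\frac{1111}{6968} \approx 0.15944$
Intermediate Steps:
$B = -7$
$c{\left(q \right)} = 10$ ($c{\left(q \right)} = - 5 \left(\left(-4 - 4\right) + 6\right) = - 5 \left(-8 + 6\right) = \left(-5\right) \left(-2\right) = 10$)
$N{\left(t,Q \right)} = 5$ ($N{\left(t,Q \right)} = 3 + 2 = 5$)
$K{\left(b \right)} = \frac{2 b}{5 + b}$ ($K{\left(b \right)} = \frac{b + b}{b + 5} = \frac{2 b}{5 + b}$)
$\frac{K{\left(-17 \right)}}{H{\left(B \right)}} - \frac{387}{-1809} = \frac{2 \left(-17\right) \frac{1}{5 - 17}}{-52} - \frac{387}{-1809} = 2 \left(-17\right) \frac{1}{-12} \left(- \frac{1}{52}\right) - - \frac{43}{201} = 2 \left(-17\right) \left(- \frac{1}{12}\right) \left(- \frac{1}{52}\right) + \frac{43}{201} = \frac{17}{6} \left(- \frac{1}{52}\right) + \frac{43}{201} = - \frac{17}{312} + \frac{43}{201} = \frac{1111}{6968}$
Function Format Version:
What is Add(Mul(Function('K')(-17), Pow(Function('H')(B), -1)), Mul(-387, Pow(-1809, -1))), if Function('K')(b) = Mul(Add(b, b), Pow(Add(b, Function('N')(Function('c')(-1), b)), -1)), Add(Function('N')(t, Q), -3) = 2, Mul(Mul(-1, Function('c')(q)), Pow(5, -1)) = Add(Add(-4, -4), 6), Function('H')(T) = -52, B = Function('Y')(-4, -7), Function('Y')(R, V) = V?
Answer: Rational(1111, 6968) ≈ 0.15944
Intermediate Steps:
B = -7
Function('c')(q) = 10 (Function('c')(q) = Mul(-5, Add(Add(-4, -4), 6)) = Mul(-5, Add(-8, 6)) = Mul(-5, -2) = 10)
Function('N')(t, Q) = 5 (Function('N')(t, Q) = Add(3, 2) = 5)
Function('K')(b) = Mul(2, b, Pow(Add(5, b), -1)) (Function('K')(b) = Mul(Add(b, b), Pow(Add(b, 5), -1)) = Mul(Mul(2, b), Pow(Add(5, b), -1)) = Mul(2, b, Pow(Add(5, b), -1)))
Add(Mul(Function('K')(-17), Pow(Function('H')(B), -1)), Mul(-387, Pow(-1809, -1))) = Add(Mul(Mul(2, -17, Pow(Add(5, -17), -1)), Pow(-52, -1)), Mul(-387, Pow(-1809, -1))) = Add(Mul(Mul(2, -17, Pow(-12, -1)), Rational(-1, 52)), Mul(-387, Rational(-1, 1809))) = Add(Mul(Mul(2, -17, Rational(-1, 12)), Rational(-1, 52)), Rational(43, 201)) = Add(Mul(Rational(17, 6), Rational(-1, 52)), Rational(43, 201)) = Add(Rational(-17, 312), Rational(43, 201)) = Rational(1111, 6968)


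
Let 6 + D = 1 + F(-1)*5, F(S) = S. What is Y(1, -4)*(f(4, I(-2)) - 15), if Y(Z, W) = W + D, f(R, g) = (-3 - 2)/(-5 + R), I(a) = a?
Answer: 140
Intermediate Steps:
f(R, g) = -5/(-5 + R)
D = -10 (D = -6 + (1 - 1*5) = -6 + (1 - 5) = -6 - 4 = -10)
Y(Z, W) = -10 + W (Y(Z, W) = W - 10 = -10 + W)
Y(1, -4)*(f(4, I(-2)) - 15) = (-10 - 4)*(-5/(-5 + 4) - 15) = -14*(-5/(-1) - 15) = -14*(-5*(-1) - 15) = -14*(5 - 15) = -14*(-10) = 140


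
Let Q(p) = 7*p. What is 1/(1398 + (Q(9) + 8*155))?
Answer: 1/2701 ≈ 0.00037023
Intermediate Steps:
1/(1398 + (Q(9) + 8*155)) = 1/(1398 + (7*9 + 8*155)) = 1/(1398 + (63 + 1240)) = 1/(1398 + 1303) = 1/2701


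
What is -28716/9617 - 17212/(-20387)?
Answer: -419905288/196061779 ≈ -2.1417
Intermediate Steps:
-28716/9617 - 17212/(-20387) = -28716*1/9617 - 17212*(-1/20387) = -28716/9617 + 17212/20387 = -419905288/196061779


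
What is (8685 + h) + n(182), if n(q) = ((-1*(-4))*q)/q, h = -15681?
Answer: -6992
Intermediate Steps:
n(q) = 4 (n(q) = (4*q)/q = 4)
(8685 + h) + n(182) = (8685 - 15681) + 4 = -6996 + 4 = -6992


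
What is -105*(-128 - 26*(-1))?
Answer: 10710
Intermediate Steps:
-105*(-128 - 26*(-1)) = -105*(-128 + 26) = -105*(-102) = 10710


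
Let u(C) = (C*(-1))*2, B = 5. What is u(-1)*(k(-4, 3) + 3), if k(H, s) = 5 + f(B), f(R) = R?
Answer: 26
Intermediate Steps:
u(C) = -2*C (u(C) = -C*2 = -2*C)
k(H, s) = 10 (k(H, s) = 5 + 5 = 10)
u(-1)*(k(-4, 3) + 3) = (-2*(-1))*(10 + 3) = 2*13 = 26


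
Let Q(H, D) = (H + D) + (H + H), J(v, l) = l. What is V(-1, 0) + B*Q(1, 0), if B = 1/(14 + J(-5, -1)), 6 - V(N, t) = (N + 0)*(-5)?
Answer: 16/13 ≈ 1.2308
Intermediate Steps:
V(N, t) = 6 + 5*N (V(N, t) = 6 - (N + 0)*(-5) = 6 - N*(-5) = 6 - (-5)*N = 6 + 5*N)
Q(H, D) = D + 3*H (Q(H, D) = (D + H) + 2*H = D + 3*H)
B = 1/13 (B = 1/(14 - 1) = 1/13 ≈ 0.076923)
V(-1, 0) + B*Q(1, 0) = (6 + 5*(-1)) + (0 + 3*1)/13 = (6 - 5) + (0 + 3)/13 = 1 + (1/13)*3 = 1 + 3/13 = 16/13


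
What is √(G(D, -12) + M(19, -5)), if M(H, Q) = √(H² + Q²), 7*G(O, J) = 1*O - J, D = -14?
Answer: √(-14 + 49*√386)/7 ≈ 4.4001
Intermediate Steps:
G(O, J) = -J/7 + O/7 (G(O, J) = (1*O - J)/7 = (O - J)/7 = -J/7 + O/7)
√(G(D, -12) + M(19, -5)) = √((-⅐*(-12) + (⅐)*(-14)) + √(19² + (-5)²)) = √((12/7 - 2) + √(361 + 25)) = √(-2/7 + √386)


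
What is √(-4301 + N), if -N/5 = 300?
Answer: I*√5801 ≈ 76.164*I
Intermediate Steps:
N = -1500 (N = -5*300 = -1500)
√(-4301 + N) = √(-4301 - 1500) = √(-5801) = I*√5801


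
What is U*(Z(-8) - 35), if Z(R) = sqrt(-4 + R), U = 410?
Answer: -14350 + 820*I*sqrt(3) ≈ -14350.0 + 1420.3*I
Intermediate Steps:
U*(Z(-8) - 35) = 410*(sqrt(-4 - 8) - 35) = 410*(sqrt(-12) - 35) = 410*(2*I*sqrt(3) - 35) = 410*(-35 + 2*I*sqrt(3)) = -14350 + 820*I*sqrt(3)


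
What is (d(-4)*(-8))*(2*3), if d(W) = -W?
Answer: -192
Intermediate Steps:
(d(-4)*(-8))*(2*3) = (-1*(-4)*(-8))*(2*3) = (4*(-8))*6 = -32*6 = -192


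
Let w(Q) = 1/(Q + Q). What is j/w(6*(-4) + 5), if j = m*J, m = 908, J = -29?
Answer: 1000616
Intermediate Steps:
j = -26332 (j = 908*(-29) = -26332)
w(Q) = 1/(2*Q)
j/w(6*(-4) + 5) = -26332/(1/(2*(6*(-4) + 5))) = -26332/(1/(2*(-24 + 5))) = -26332/((½)/(-19)) = -26332/((½)*(-1/19)) = -26332/(-1/38) = -26332*(-38) = 1000616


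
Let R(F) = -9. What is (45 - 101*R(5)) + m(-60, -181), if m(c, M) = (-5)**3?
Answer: 829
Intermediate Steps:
m(c, M) = -125
(45 - 101*R(5)) + m(-60, -181) = (45 - 101*(-9)) - 125 = (45 + 909) - 125 = 954 - 125 = 829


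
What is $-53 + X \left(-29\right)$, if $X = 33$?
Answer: $-1010$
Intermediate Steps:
$-53 + X \left(-29\right) = -53 + 33 \left(-29\right) = -53 - 957 = -1010$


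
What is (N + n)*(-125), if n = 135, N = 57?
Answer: -24000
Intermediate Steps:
(N + n)*(-125) = (57 + 135)*(-125) = 192*(-125) = -24000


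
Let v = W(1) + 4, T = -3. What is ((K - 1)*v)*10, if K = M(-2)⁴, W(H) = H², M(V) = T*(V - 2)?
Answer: 1036750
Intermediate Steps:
M(V) = 6 - 3*V (M(V) = -3*(V - 2) = -3*(-2 + V) = 6 - 3*V)
v = 5 (v = 1² + 4 = 1 + 4 = 5)
K = 20736 (K = (6 - 3*(-2))⁴ = (6 + 6)⁴ = 12⁴ = 20736)
((K - 1)*v)*10 = ((20736 - 1)*5)*10 = (20735*5)*10 = 103675*10 = 1036750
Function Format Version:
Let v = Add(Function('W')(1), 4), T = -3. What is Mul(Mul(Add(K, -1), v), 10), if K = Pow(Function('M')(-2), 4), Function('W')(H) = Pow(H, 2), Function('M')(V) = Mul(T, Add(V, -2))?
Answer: 1036750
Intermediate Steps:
Function('M')(V) = Add(6, Mul(-3, V)) (Function('M')(V) = Mul(-3, Add(V, -2)) = Mul(-3, Add(-2, V)) = Add(6, Mul(-3, V)))
v = 5 (v = Add(Pow(1, 2), 4) = Add(1, 4) = 5)
K = 20736 (K = Pow(Add(6, Mul(-3, -2)), 4) = Pow(Add(6, 6), 4) = Pow(12, 4) = 20736)
Mul(Mul(Add(K, -1), v), 10) = Mul(Mul(Add(20736, -1), 5), 10) = Mul(Mul(20735, 5), 10) = Mul(103675, 10) = 1036750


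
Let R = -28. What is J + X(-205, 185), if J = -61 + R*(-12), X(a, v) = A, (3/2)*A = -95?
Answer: 635/3 ≈ 211.67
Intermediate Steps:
A = -190/3 (A = (⅔)*(-95) = -190/3 ≈ -63.333)
X(a, v) = -190/3
J = 275 (J = -61 - 28*(-12) = -61 + 336 = 275)
J + X(-205, 185) = 275 - 190/3 = 635/3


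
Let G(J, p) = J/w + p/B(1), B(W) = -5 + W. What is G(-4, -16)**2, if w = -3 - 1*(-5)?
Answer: 4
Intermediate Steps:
w = 2 (w = -3 + 5 = 2)
G(J, p) = J/2 - p/4 (G(J, p) = J/2 + p/(-5 + 1) = J*(1/2) + p/(-4) = J/2 + p*(-1/4) = J/2 - p/4)
G(-4, -16)**2 = ((1/2)*(-4) - 1/4*(-16))**2 = (-2 + 4)**2 = 2**2 = 4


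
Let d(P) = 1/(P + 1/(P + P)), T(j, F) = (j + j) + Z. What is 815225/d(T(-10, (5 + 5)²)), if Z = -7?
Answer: -1189413275/54 ≈ -2.2026e+7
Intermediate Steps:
T(j, F) = -7 + 2*j (T(j, F) = (j + j) - 7 = 2*j - 7 = -7 + 2*j)
d(P) = 1/(P + 1/(2*P))
815225/d(T(-10, (5 + 5)²)) = 815225/((2*(-7 + 2*(-10))/(1 + 2*(-7 + 2*(-10))²))) = 815225/((2*(-7 - 20)/(1 + 2*(-7 - 20)²))) = 815225/((2*(-27)/(1 + 2*(-27)²))) = 815225/((2*(-27)/(1 + 2*729))) = 815225/((2*(-27)/(1 + 1458))) = 815225/((2*(-27)/1459)) = 815225/((2*(-27)*(1/1459))) = 815225/(-54/1459) = 815225*(-1459/54) = -1189413275/54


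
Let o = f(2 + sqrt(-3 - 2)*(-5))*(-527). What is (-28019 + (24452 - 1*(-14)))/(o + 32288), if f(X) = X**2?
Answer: 3553*I/(5*(-19211*I + 2108*sqrt(5))) ≈ -0.034889 + 0.0085604*I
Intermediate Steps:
o = -527*(2 - 5*I*sqrt(5))**2 (o = (2 + sqrt(-3 - 2)*(-5))**2*(-527) = (2 + sqrt(-5)*(-5))**2*(-527) = (2 + (I*sqrt(5))*(-5))**2*(-527) = (2 - 5*I*sqrt(5))**2*(-527) = -527*(2 - 5*I*sqrt(5))**2 ≈ 63767.0 + 23568.0*I)
(-28019 + (24452 - 1*(-14)))/(o + 32288) = (-28019 + (24452 - 1*(-14)))/((63767 + 10540*I*sqrt(5)) + 32288) = (-28019 + (24452 + 14))/(96055 + 10540*I*sqrt(5)) = (-28019 + 24466)/(96055 + 10540*I*sqrt(5)) = -3553/(96055 + 10540*I*sqrt(5))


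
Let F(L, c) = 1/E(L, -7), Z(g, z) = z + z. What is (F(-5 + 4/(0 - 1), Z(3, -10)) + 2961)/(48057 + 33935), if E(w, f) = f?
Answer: 10363/286972 ≈ 0.036112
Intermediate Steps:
Z(g, z) = 2*z
F(L, c) = -1/7 (F(L, c) = 1/(-7) = -1/7)
(F(-5 + 4/(0 - 1), Z(3, -10)) + 2961)/(48057 + 33935) = (-1/7 + 2961)/(48057 + 33935) = (20726/7)/81992 = (20726/7)*(1/81992) = 10363/286972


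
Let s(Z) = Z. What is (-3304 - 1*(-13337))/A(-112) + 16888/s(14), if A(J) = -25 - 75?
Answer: 774169/700 ≈ 1106.0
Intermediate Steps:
A(J) = -100
(-3304 - 1*(-13337))/A(-112) + 16888/s(14) = (-3304 - 1*(-13337))/(-100) + 16888/14 = (-3304 + 13337)*(-1/100) + 16888*(1/14) = 10033*(-1/100) + 8444/7 = -10033/100 + 8444/7 = 774169/700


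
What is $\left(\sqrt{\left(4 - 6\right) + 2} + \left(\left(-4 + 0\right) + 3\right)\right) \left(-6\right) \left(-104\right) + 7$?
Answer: $-617$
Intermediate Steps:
$\left(\sqrt{\left(4 - 6\right) + 2} + \left(\left(-4 + 0\right) + 3\right)\right) \left(-6\right) \left(-104\right) + 7 = \left(\sqrt{\left(4 - 6\right) + 2} + \left(-4 + 3\right)\right) \left(-6\right) \left(-104\right) + 7 = \left(\sqrt{-2 + 2} - 1\right) \left(-6\right) \left(-104\right) + 7 = \left(\sqrt{0} - 1\right) \left(-6\right) \left(-104\right) + 7 = \left(0 - 1\right) \left(-6\right) \left(-104\right) + 7 = \left(-1\right) \left(-6\right) \left(-104\right) + 7 = 6 \left(-104\right) + 7 = -624 + 7 = -617$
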